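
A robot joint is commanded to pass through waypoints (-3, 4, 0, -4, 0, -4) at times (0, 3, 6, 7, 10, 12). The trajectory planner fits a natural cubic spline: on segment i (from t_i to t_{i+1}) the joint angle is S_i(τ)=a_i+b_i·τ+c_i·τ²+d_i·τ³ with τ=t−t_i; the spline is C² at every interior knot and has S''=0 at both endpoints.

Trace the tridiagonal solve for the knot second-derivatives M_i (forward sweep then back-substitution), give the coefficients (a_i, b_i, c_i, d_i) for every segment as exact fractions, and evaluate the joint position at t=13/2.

  seg 0: a=-3 b=5999/2019 c=0 d=-1288/18171
  seg 1: a=4 b=2135/2019 c=-1288/2019 d=-107/2019
  seg 2: a=0 b=-8482/2019 c=-2251/2019 d=2657/2019
  seg 3: a=-4 b=-1671/673 c=5720/2019 d=-9455/18171
  seg 4: a=0 b=314/673 c=-1245/673 d=415/1346
S(13/2) = -35773/16152

Δ: Δ0=7/3, Δ1=-4/3, Δ2=-4, Δ3=4/3, Δ4=-2
row 1: diag=12, rhs=-22; c'=1/4, d'=-11/6
row 2: denom=8−3·1/4=29/4; d'=(-16−3·-11/6)/(29/4)=-42/29
row 3: denom=8−1·4/29=228/29; d'=(32−1·-42/29)/(228/29)=485/114
row 4: denom=10−3·29/76=673/76; d'=(-20−3·485/114)/(673/76)=-2490/673
back: M4=-2490/673
back: M3=485/114−29/76·-2490/673=11440/2019
back: M2=-42/29−4/29·11440/2019=-4502/2019
back: M1=-11/6−1/4·-4502/2019=-2576/2019
M: M0=0, M1=-2576/2019, M2=-4502/2019, M3=11440/2019, M4=-2490/673, M5=0
seg 0: a=-3, c=M0/2=0, d=(M1−M0)/(6·3)=-1288/18171, b=Δ0−h0·(2M0+M1)/6=5999/2019
seg 1: a=4, c=M1/2=-1288/2019, d=(M2−M1)/(6·3)=-107/2019, b=Δ1−h1·(2M1+M2)/6=2135/2019
seg 2: a=0, c=M2/2=-2251/2019, d=(M3−M2)/(6·1)=2657/2019, b=Δ2−h2·(2M2+M3)/6=-8482/2019
seg 3: a=-4, c=M3/2=5720/2019, d=(M4−M3)/(6·3)=-9455/18171, b=Δ3−h3·(2M3+M4)/6=-1671/673
seg 4: a=0, c=M4/2=-1245/673, d=(M5−M4)/(6·2)=415/1346, b=Δ4−h4·(2M4+M5)/6=314/673
t_q=13/2 → seg 2, τ=1/2; S=0+-8482/2019·τ+-2251/2019·τ²+2657/2019·τ³=-35773/16152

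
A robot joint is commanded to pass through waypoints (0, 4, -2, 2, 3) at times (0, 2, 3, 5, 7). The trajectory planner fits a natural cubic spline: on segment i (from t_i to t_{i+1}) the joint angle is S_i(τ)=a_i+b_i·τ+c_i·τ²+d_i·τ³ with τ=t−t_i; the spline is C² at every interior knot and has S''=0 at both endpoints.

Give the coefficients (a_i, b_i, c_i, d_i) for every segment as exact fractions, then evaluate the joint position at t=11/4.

Δ: Δ0=2, Δ1=-6, Δ2=2, Δ3=1/2
row 1: diag=6, rhs=-48; c'=1/6, d'=-8
row 2: denom=6−1·1/6=35/6; d'=(48−1·-8)/(35/6)=48/5
row 3: denom=8−2·12/35=256/35; d'=(-9−2·48/5)/(256/35)=-987/256
back: M3=-987/256
back: M2=48/5−12/35·-987/256=699/64
back: M1=-8−1/6·699/64=-1257/128
M: M0=0, M1=-1257/128, M2=699/64, M3=-987/256, M4=0
seg 0: a=0, c=M0/2=0, d=(M1−M0)/(6·2)=-419/512, b=Δ0−h0·(2M0+M1)/6=675/128
seg 1: a=4, c=M1/2=-1257/256, d=(M2−M1)/(6·1)=885/256, b=Δ1−h1·(2M1+M2)/6=-291/64
seg 2: a=-2, c=M2/2=699/128, d=(M3−M2)/(6·2)=-1261/1024, b=Δ2−h2·(2M2+M3)/6=-1023/256
seg 3: a=2, c=M3/2=-987/512, d=(M4−M3)/(6·2)=329/1024, b=Δ3−h3·(2M3+M4)/6=393/128
t_q=11/4 → seg 1, τ=3/4; S=4+-291/64·τ+-1257/256·τ²+885/256·τ³=-11693/16384

  seg 0: a=0 b=675/128 c=0 d=-419/512
  seg 1: a=4 b=-291/64 c=-1257/256 d=885/256
  seg 2: a=-2 b=-1023/256 c=699/128 d=-1261/1024
  seg 3: a=2 b=393/128 c=-987/512 d=329/1024
S(11/4) = -11693/16384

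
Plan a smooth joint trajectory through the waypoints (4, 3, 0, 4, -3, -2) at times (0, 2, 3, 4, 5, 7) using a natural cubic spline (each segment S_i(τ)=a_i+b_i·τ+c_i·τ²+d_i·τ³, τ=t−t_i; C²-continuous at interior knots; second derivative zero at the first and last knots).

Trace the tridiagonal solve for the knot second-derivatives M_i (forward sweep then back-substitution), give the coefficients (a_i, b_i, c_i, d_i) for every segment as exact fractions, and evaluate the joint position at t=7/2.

  seg 0: a=4 b=45/34 c=0 d=-31/68
  seg 1: a=3 b=-141/34 c=-93/34 d=66/17
  seg 2: a=0 b=69/34 c=303/34 d=-118/17
  seg 3: a=4 b=-33/34 c=-405/34 d=100/17
  seg 4: a=-3 b=-243/34 c=195/34 d=-65/68
S(7/2) = 19/8

Δ: Δ0=-1/2, Δ1=-3, Δ2=4, Δ3=-7, Δ4=1/2
row 1: diag=6, rhs=-15; c'=1/6, d'=-5/2
row 2: denom=4−1·1/6=23/6; d'=(42−1·-5/2)/(23/6)=267/23
row 3: denom=4−1·6/23=86/23; d'=(-66−1·267/23)/(86/23)=-1785/86
row 4: denom=6−1·23/86=493/86; d'=(45−1·-1785/86)/(493/86)=195/17
back: M4=195/17
back: M3=-1785/86−23/86·195/17=-405/17
back: M2=267/23−6/23·-405/17=303/17
back: M1=-5/2−1/6·303/17=-93/17
M: M0=0, M1=-93/17, M2=303/17, M3=-405/17, M4=195/17, M5=0
seg 0: a=4, c=M0/2=0, d=(M1−M0)/(6·2)=-31/68, b=Δ0−h0·(2M0+M1)/6=45/34
seg 1: a=3, c=M1/2=-93/34, d=(M2−M1)/(6·1)=66/17, b=Δ1−h1·(2M1+M2)/6=-141/34
seg 2: a=0, c=M2/2=303/34, d=(M3−M2)/(6·1)=-118/17, b=Δ2−h2·(2M2+M3)/6=69/34
seg 3: a=4, c=M3/2=-405/34, d=(M4−M3)/(6·1)=100/17, b=Δ3−h3·(2M3+M4)/6=-33/34
seg 4: a=-3, c=M4/2=195/34, d=(M5−M4)/(6·2)=-65/68, b=Δ4−h4·(2M4+M5)/6=-243/34
t_q=7/2 → seg 2, τ=1/2; S=0+69/34·τ+303/34·τ²+-118/17·τ³=19/8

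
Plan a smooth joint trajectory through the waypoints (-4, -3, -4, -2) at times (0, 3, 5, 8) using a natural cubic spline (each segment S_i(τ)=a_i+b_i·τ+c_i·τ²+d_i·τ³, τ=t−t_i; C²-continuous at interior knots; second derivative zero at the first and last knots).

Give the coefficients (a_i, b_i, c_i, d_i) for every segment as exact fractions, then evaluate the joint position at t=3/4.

  seg 0: a=-4 b=2/3 c=0 d=-1/27
  seg 1: a=-3 b=-1/3 c=-1/3 d=1/8
  seg 2: a=-4 b=-1/6 c=5/12 d=-5/108
S(3/4) = -225/64

Δ: Δ0=1/3, Δ1=-1/2, Δ2=2/3
row 1: diag=10, rhs=-5; c'=1/5, d'=-1/2
row 2: denom=10−2·1/5=48/5; d'=(7−2·-1/2)/(48/5)=5/6
back: M2=5/6
back: M1=-1/2−1/5·5/6=-2/3
M: M0=0, M1=-2/3, M2=5/6, M3=0
seg 0: a=-4, c=M0/2=0, d=(M1−M0)/(6·3)=-1/27, b=Δ0−h0·(2M0+M1)/6=2/3
seg 1: a=-3, c=M1/2=-1/3, d=(M2−M1)/(6·2)=1/8, b=Δ1−h1·(2M1+M2)/6=-1/3
seg 2: a=-4, c=M2/2=5/12, d=(M3−M2)/(6·3)=-5/108, b=Δ2−h2·(2M2+M3)/6=-1/6
t_q=3/4 → seg 0, τ=3/4; S=-4+2/3·τ+0·τ²+-1/27·τ³=-225/64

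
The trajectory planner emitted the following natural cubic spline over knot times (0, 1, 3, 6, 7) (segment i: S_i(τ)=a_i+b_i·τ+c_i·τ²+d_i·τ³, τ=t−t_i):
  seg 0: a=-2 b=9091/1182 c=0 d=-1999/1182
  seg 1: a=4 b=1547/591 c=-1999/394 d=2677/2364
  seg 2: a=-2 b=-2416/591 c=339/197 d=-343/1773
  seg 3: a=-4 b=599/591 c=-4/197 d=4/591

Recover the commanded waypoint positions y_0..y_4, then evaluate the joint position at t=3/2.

y_0 = S_0(0) = a_0 = -2
y_1 = S_1(0) = a_1 = 4
y_2 = S_2(0) = a_2 = -2
y_3 = S_3(0) = a_3 = -4
y_4 = S_3(1) = -3
t_q=3/2 is in segment 1 (τ=1/2); S_1(τ)=26363/6304

y_0=-2 y_1=4 y_2=-2 y_3=-4 y_4=-3
S(3/2) = 26363/6304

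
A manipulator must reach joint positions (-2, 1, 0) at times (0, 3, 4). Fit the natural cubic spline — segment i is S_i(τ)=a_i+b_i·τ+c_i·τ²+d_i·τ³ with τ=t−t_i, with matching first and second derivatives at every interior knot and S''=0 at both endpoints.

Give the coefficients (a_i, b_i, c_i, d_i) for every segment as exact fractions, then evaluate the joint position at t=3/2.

  seg 0: a=-2 b=7/4 c=0 d=-1/12
  seg 1: a=1 b=-1/2 c=-3/4 d=1/4
S(3/2) = 11/32

Δ: Δ0=1, Δ1=-1
row 1: diag=8, rhs=-12; c'=1/8, d'=-3/2
back: M1=-3/2
M: M0=0, M1=-3/2, M2=0
seg 0: a=-2, c=M0/2=0, d=(M1−M0)/(6·3)=-1/12, b=Δ0−h0·(2M0+M1)/6=7/4
seg 1: a=1, c=M1/2=-3/4, d=(M2−M1)/(6·1)=1/4, b=Δ1−h1·(2M1+M2)/6=-1/2
t_q=3/2 → seg 0, τ=3/2; S=-2+7/4·τ+0·τ²+-1/12·τ³=11/32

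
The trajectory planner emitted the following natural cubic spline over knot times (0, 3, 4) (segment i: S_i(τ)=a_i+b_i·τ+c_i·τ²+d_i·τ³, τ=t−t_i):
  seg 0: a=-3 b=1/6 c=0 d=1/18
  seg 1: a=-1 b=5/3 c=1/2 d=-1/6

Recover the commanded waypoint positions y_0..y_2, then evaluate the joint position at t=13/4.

y_0 = S_0(0) = a_0 = -3
y_1 = S_1(0) = a_1 = -1
y_2 = S_1(1) = 1
t_q=13/4 is in segment 1 (τ=1/4); S_1(τ)=-71/128

y_0=-3 y_1=-1 y_2=1
S(13/4) = -71/128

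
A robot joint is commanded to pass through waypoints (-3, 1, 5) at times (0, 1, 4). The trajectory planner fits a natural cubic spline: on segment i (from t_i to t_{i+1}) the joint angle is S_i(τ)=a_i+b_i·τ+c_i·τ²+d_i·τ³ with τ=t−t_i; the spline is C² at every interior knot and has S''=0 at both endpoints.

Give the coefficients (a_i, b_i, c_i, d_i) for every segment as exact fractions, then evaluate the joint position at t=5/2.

Δ: Δ0=4, Δ1=4/3
row 1: diag=8, rhs=-16; c'=3/8, d'=-2
back: M1=-2
M: M0=0, M1=-2, M2=0
seg 0: a=-3, c=M0/2=0, d=(M1−M0)/(6·1)=-1/3, b=Δ0−h0·(2M0+M1)/6=13/3
seg 1: a=1, c=M1/2=-1, d=(M2−M1)/(6·3)=1/9, b=Δ1−h1·(2M1+M2)/6=10/3
t_q=5/2 → seg 1, τ=3/2; S=1+10/3·τ+-1·τ²+1/9·τ³=33/8

  seg 0: a=-3 b=13/3 c=0 d=-1/3
  seg 1: a=1 b=10/3 c=-1 d=1/9
S(5/2) = 33/8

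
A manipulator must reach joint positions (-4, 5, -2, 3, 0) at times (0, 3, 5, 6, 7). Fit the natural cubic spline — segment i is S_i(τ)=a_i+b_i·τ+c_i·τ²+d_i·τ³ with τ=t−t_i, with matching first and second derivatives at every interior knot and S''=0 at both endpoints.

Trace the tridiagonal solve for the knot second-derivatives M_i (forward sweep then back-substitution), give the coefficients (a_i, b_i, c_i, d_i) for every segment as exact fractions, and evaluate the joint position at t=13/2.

Δ: Δ0=3, Δ1=-7/2, Δ2=5, Δ3=-3
row 1: diag=10, rhs=-39; c'=1/5, d'=-39/10
row 2: denom=6−2·1/5=28/5; d'=(51−2·-39/10)/(28/5)=21/2
row 3: denom=4−1·5/28=107/28; d'=(-48−1·21/2)/(107/28)=-1638/107
back: M3=-1638/107
back: M2=21/2−5/28·-1638/107=1416/107
back: M1=-39/10−1/5·1416/107=-1401/214
M: M0=0, M1=-1401/214, M2=1416/107, M3=-1638/107, M4=0
seg 0: a=-4, c=M0/2=0, d=(M1−M0)/(6·3)=-467/1284, b=Δ0−h0·(2M0+M1)/6=2685/428
seg 1: a=5, c=M1/2=-1401/428, d=(M2−M1)/(6·2)=1411/856, b=Δ1−h1·(2M1+M2)/6=-759/214
seg 2: a=-2, c=M2/2=708/107, d=(M3−M2)/(6·1)=-509/107, b=Δ2−h2·(2M2+M3)/6=336/107
seg 3: a=3, c=M3/2=-819/107, d=(M4−M3)/(6·1)=273/107, b=Δ3−h3·(2M3+M4)/6=225/107
t_q=13/2 → seg 3, τ=1/2; S=3+225/107·τ+-819/107·τ²+273/107·τ³=2103/856

  seg 0: a=-4 b=2685/428 c=0 d=-467/1284
  seg 1: a=5 b=-759/214 c=-1401/428 d=1411/856
  seg 2: a=-2 b=336/107 c=708/107 d=-509/107
  seg 3: a=3 b=225/107 c=-819/107 d=273/107
S(13/2) = 2103/856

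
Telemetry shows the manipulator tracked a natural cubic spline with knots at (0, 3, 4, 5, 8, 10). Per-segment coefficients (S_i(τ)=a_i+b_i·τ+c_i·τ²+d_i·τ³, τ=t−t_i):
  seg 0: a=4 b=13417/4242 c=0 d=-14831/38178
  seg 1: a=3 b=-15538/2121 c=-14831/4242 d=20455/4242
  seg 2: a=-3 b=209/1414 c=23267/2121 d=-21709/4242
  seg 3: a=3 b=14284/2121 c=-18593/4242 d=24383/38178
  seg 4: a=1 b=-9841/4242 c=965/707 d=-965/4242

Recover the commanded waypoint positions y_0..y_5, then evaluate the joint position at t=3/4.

y_0 = S_0(0) = a_0 = 4
y_1 = S_1(0) = a_1 = 3
y_2 = S_2(0) = a_2 = -3
y_3 = S_3(0) = a_3 = 3
y_4 = S_4(0) = a_4 = 1
y_5 = S_4(2) = 0
t_q=3/4 is in segment 0 (τ=3/4); S_0(τ)=561825/90496

y_0=4 y_1=3 y_2=-3 y_3=3 y_4=1 y_5=0
S(3/4) = 561825/90496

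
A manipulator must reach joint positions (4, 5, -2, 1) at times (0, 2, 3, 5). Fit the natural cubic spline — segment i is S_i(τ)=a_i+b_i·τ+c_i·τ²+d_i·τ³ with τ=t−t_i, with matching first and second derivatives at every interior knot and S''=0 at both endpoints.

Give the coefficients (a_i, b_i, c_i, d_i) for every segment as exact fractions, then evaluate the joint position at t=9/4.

Δ: Δ0=1/2, Δ1=-7, Δ2=3/2
row 1: diag=6, rhs=-45; c'=1/6, d'=-15/2
row 2: denom=6−1·1/6=35/6; d'=(51−1·-15/2)/(35/6)=351/35
back: M2=351/35
back: M1=-15/2−1/6·351/35=-321/35
M: M0=0, M1=-321/35, M2=351/35, M3=0
seg 0: a=4, c=M0/2=0, d=(M1−M0)/(6·2)=-107/140, b=Δ0−h0·(2M0+M1)/6=249/70
seg 1: a=5, c=M1/2=-321/70, d=(M2−M1)/(6·1)=16/5, b=Δ1−h1·(2M1+M2)/6=-393/70
seg 2: a=-2, c=M2/2=351/70, d=(M3−M2)/(6·2)=-117/140, b=Δ2−h2·(2M2+M3)/6=-363/70
t_q=9/4 → seg 1, τ=1/4; S=5+-393/70·τ+-321/70·τ²+16/5·τ³=3763/1120

  seg 0: a=4 b=249/70 c=0 d=-107/140
  seg 1: a=5 b=-393/70 c=-321/70 d=16/5
  seg 2: a=-2 b=-363/70 c=351/70 d=-117/140
S(9/4) = 3763/1120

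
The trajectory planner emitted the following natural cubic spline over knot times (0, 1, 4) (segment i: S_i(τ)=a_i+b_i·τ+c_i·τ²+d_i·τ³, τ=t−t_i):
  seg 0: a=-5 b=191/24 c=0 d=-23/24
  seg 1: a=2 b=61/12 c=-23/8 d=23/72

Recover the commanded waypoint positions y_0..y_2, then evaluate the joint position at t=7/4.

y_0=-5 y_1=2 y_2=0
S(7/4) = 2217/512

y_0 = S_0(0) = a_0 = -5
y_1 = S_1(0) = a_1 = 2
y_2 = S_1(3) = 0
t_q=7/4 is in segment 1 (τ=3/4); S_1(τ)=2217/512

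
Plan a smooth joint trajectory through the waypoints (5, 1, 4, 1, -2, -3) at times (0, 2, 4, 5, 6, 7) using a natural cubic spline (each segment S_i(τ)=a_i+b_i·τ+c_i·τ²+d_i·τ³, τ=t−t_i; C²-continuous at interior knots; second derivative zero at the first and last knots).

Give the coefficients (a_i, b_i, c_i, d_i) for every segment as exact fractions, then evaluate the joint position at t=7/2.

Δ: Δ0=-2, Δ1=3/2, Δ2=-3, Δ3=-3, Δ4=-1
row 1: diag=8, rhs=21; c'=1/4, d'=21/8
row 2: denom=6−2·1/4=11/2; d'=(-27−2·21/8)/(11/2)=-129/22
row 3: denom=4−1·2/11=42/11; d'=(0−1·-129/22)/(42/11)=43/28
row 4: denom=4−1·11/42=157/42; d'=(12−1·43/28)/(157/42)=879/314
back: M4=879/314
back: M3=43/28−11/42·879/314=126/157
back: M2=-129/22−2/11·126/157=-1887/314
back: M1=21/8−1/4·-1887/314=648/157
M: M0=0, M1=648/157, M2=-1887/314, M3=126/157, M4=879/314, M5=0
seg 0: a=5, c=M0/2=0, d=(M1−M0)/(6·2)=54/157, b=Δ0−h0·(2M0+M1)/6=-530/157
seg 1: a=1, c=M1/2=324/157, d=(M2−M1)/(6·2)=-1061/1256, b=Δ1−h1·(2M1+M2)/6=118/157
seg 2: a=4, c=M2/2=-1887/628, d=(M3−M2)/(6·1)=713/628, b=Δ2−h2·(2M2+M3)/6=-355/314
seg 3: a=1, c=M3/2=63/157, d=(M4−M3)/(6·1)=209/628, b=Δ3−h3·(2M3+M4)/6=-2345/628
seg 4: a=-2, c=M4/2=879/628, d=(M5−M4)/(6·1)=-293/628, b=Δ4−h4·(2M4+M5)/6=-607/314
t_q=7/2 → seg 1, τ=3/2; S=1+118/157·τ+324/157·τ²+-1061/1256·τ³=39385/10048

  seg 0: a=5 b=-530/157 c=0 d=54/157
  seg 1: a=1 b=118/157 c=324/157 d=-1061/1256
  seg 2: a=4 b=-355/314 c=-1887/628 d=713/628
  seg 3: a=1 b=-2345/628 c=63/157 d=209/628
  seg 4: a=-2 b=-607/314 c=879/628 d=-293/628
S(7/2) = 39385/10048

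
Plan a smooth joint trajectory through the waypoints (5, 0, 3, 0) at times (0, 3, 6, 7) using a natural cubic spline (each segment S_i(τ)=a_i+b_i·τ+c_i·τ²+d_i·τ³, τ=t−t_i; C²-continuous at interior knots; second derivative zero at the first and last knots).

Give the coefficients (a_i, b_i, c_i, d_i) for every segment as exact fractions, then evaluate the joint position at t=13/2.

Δ: Δ0=-5/3, Δ1=1, Δ2=-3
row 1: diag=12, rhs=16; c'=1/4, d'=4/3
row 2: denom=8−3·1/4=29/4; d'=(-24−3·4/3)/(29/4)=-112/29
back: M2=-112/29
back: M1=4/3−1/4·-112/29=200/87
M: M0=0, M1=200/87, M2=-112/29, M3=0
seg 0: a=5, c=M0/2=0, d=(M1−M0)/(6·3)=100/783, b=Δ0−h0·(2M0+M1)/6=-245/87
seg 1: a=0, c=M1/2=100/87, d=(M2−M1)/(6·3)=-268/783, b=Δ1−h1·(2M1+M2)/6=55/87
seg 2: a=3, c=M2/2=-56/29, d=(M3−M2)/(6·1)=56/87, b=Δ2−h2·(2M2+M3)/6=-149/87
t_q=13/2 → seg 2, τ=1/2; S=3+-149/87·τ+-56/29·τ²+56/87·τ³=101/58

  seg 0: a=5 b=-245/87 c=0 d=100/783
  seg 1: a=0 b=55/87 c=100/87 d=-268/783
  seg 2: a=3 b=-149/87 c=-56/29 d=56/87
S(13/2) = 101/58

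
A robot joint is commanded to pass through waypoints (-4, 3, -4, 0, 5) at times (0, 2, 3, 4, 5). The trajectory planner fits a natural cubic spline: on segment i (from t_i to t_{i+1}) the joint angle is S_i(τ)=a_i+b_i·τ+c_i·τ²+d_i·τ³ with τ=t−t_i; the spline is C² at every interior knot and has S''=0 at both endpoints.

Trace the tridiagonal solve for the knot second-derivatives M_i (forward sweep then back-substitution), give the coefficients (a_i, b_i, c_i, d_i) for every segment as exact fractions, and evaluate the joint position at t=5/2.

Δ: Δ0=7/2, Δ1=-7, Δ2=4, Δ3=5
row 1: diag=6, rhs=-63; c'=1/6, d'=-21/2
row 2: denom=4−1·1/6=23/6; d'=(66−1·-21/2)/(23/6)=459/23
row 3: denom=4−1·6/23=86/23; d'=(6−1·459/23)/(86/23)=-321/86
back: M3=-321/86
back: M2=459/23−6/23·-321/86=900/43
back: M1=-21/2−1/6·900/43=-1203/86
M: M0=0, M1=-1203/86, M2=900/43, M3=-321/86, M4=0
seg 0: a=-4, c=M0/2=0, d=(M1−M0)/(6·2)=-401/344, b=Δ0−h0·(2M0+M1)/6=351/43
seg 1: a=3, c=M1/2=-1203/172, d=(M2−M1)/(6·1)=1001/172, b=Δ1−h1·(2M1+M2)/6=-501/86
seg 2: a=-4, c=M2/2=450/43, d=(M3−M2)/(6·1)=-707/172, b=Δ2−h2·(2M2+M3)/6=-405/172
seg 3: a=0, c=M3/2=-321/172, d=(M4−M3)/(6·1)=107/172, b=Δ3−h3·(2M3+M4)/6=537/86
t_q=5/2 → seg 1, τ=1/2; S=3+-501/86·τ+-1203/172·τ²+1001/172·τ³=-1285/1376

  seg 0: a=-4 b=351/43 c=0 d=-401/344
  seg 1: a=3 b=-501/86 c=-1203/172 d=1001/172
  seg 2: a=-4 b=-405/172 c=450/43 d=-707/172
  seg 3: a=0 b=537/86 c=-321/172 d=107/172
S(5/2) = -1285/1376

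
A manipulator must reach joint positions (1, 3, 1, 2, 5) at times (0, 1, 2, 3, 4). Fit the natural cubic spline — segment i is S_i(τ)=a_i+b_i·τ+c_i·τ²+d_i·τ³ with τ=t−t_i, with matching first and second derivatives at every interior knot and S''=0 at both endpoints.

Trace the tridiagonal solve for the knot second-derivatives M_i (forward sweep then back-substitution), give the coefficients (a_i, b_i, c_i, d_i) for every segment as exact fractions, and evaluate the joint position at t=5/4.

  seg 0: a=1 b=13/4 c=0 d=-5/4
  seg 1: a=3 b=-1/2 c=-15/4 d=9/4
  seg 2: a=1 b=-5/4 c=3 d=-3/4
  seg 3: a=2 b=5/2 c=3/4 d=-1/4
S(5/4) = 685/256

Δ: Δ0=2, Δ1=-2, Δ2=1, Δ3=3
row 1: diag=4, rhs=-24; c'=1/4, d'=-6
row 2: denom=4−1·1/4=15/4; d'=(18−1·-6)/(15/4)=32/5
row 3: denom=4−1·4/15=56/15; d'=(12−1·32/5)/(56/15)=3/2
back: M3=3/2
back: M2=32/5−4/15·3/2=6
back: M1=-6−1/4·6=-15/2
M: M0=0, M1=-15/2, M2=6, M3=3/2, M4=0
seg 0: a=1, c=M0/2=0, d=(M1−M0)/(6·1)=-5/4, b=Δ0−h0·(2M0+M1)/6=13/4
seg 1: a=3, c=M1/2=-15/4, d=(M2−M1)/(6·1)=9/4, b=Δ1−h1·(2M1+M2)/6=-1/2
seg 2: a=1, c=M2/2=3, d=(M3−M2)/(6·1)=-3/4, b=Δ2−h2·(2M2+M3)/6=-5/4
seg 3: a=2, c=M3/2=3/4, d=(M4−M3)/(6·1)=-1/4, b=Δ3−h3·(2M3+M4)/6=5/2
t_q=5/4 → seg 1, τ=1/4; S=3+-1/2·τ+-15/4·τ²+9/4·τ³=685/256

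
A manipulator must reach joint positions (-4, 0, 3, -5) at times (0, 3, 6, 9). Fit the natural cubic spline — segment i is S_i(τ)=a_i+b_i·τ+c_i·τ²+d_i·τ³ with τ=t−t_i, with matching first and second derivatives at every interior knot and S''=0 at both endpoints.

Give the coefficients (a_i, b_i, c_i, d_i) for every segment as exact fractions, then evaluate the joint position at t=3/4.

Δ: Δ0=4/3, Δ1=1, Δ2=-8/3
row 1: diag=12, rhs=-2; c'=1/4, d'=-1/6
row 2: denom=12−3·1/4=45/4; d'=(-22−3·-1/6)/(45/4)=-86/45
back: M2=-86/45
back: M1=-1/6−1/4·-86/45=14/45
M: M0=0, M1=14/45, M2=-86/45, M3=0
seg 0: a=-4, c=M0/2=0, d=(M1−M0)/(6·3)=7/405, b=Δ0−h0·(2M0+M1)/6=53/45
seg 1: a=0, c=M1/2=7/45, d=(M2−M1)/(6·3)=-10/81, b=Δ1−h1·(2M1+M2)/6=74/45
seg 2: a=3, c=M2/2=-43/45, d=(M3−M2)/(6·3)=43/405, b=Δ2−h2·(2M2+M3)/6=-34/45
t_q=3/4 → seg 0, τ=3/4; S=-4+53/45·τ+0·τ²+7/405·τ³=-199/64

  seg 0: a=-4 b=53/45 c=0 d=7/405
  seg 1: a=0 b=74/45 c=7/45 d=-10/81
  seg 2: a=3 b=-34/45 c=-43/45 d=43/405
S(3/4) = -199/64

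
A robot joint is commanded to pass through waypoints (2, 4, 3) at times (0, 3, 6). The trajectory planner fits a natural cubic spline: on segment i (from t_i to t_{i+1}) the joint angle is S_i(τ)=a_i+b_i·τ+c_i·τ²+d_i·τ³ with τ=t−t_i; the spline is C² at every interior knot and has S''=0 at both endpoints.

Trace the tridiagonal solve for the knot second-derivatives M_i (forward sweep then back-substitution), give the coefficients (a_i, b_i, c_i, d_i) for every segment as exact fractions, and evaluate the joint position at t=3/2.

  seg 0: a=2 b=11/12 c=0 d=-1/36
  seg 1: a=4 b=1/6 c=-1/4 d=1/36
S(3/2) = 105/32

Δ: Δ0=2/3, Δ1=-1/3
row 1: diag=12, rhs=-6; c'=1/4, d'=-1/2
back: M1=-1/2
M: M0=0, M1=-1/2, M2=0
seg 0: a=2, c=M0/2=0, d=(M1−M0)/(6·3)=-1/36, b=Δ0−h0·(2M0+M1)/6=11/12
seg 1: a=4, c=M1/2=-1/4, d=(M2−M1)/(6·3)=1/36, b=Δ1−h1·(2M1+M2)/6=1/6
t_q=3/2 → seg 0, τ=3/2; S=2+11/12·τ+0·τ²+-1/36·τ³=105/32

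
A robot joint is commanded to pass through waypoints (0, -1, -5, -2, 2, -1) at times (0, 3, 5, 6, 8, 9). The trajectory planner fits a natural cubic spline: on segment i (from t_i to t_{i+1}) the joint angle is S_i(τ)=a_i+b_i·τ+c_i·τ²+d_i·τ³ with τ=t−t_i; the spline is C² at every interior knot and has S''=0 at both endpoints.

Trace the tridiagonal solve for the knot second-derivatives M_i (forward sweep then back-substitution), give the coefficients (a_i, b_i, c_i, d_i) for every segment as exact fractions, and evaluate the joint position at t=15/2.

  seg 0: a=0 b=1933/2598 c=0 d=-311/2598
  seg 1: a=-1 b=-3232/1299 c=-933/866 d=3433/5196
  seg 2: a=-5 b=1469/1299 c=1250/433 d=-1322/1299
  seg 3: a=-2 b=5003/1299 c=-72/433 d=-1973/5196
  seg 4: a=2 b=-1780/1299 c=-2117/866 d=2117/2598
S(15/2) = 29395/13856

Δ: Δ0=-1/3, Δ1=-2, Δ2=3, Δ3=2, Δ4=-3
row 1: diag=10, rhs=-10; c'=1/5, d'=-1
row 2: denom=6−2·1/5=28/5; d'=(30−2·-1)/(28/5)=40/7
row 3: denom=6−1·5/28=163/28; d'=(-6−1·40/7)/(163/28)=-328/163
row 4: denom=6−2·56/163=866/163; d'=(-30−2·-328/163)/(866/163)=-2117/433
back: M4=-2117/433
back: M3=-328/163−56/163·-2117/433=-144/433
back: M2=40/7−5/28·-144/433=2500/433
back: M1=-1−1/5·2500/433=-933/433
M: M0=0, M1=-933/433, M2=2500/433, M3=-144/433, M4=-2117/433, M5=0
seg 0: a=0, c=M0/2=0, d=(M1−M0)/(6·3)=-311/2598, b=Δ0−h0·(2M0+M1)/6=1933/2598
seg 1: a=-1, c=M1/2=-933/866, d=(M2−M1)/(6·2)=3433/5196, b=Δ1−h1·(2M1+M2)/6=-3232/1299
seg 2: a=-5, c=M2/2=1250/433, d=(M3−M2)/(6·1)=-1322/1299, b=Δ2−h2·(2M2+M3)/6=1469/1299
seg 3: a=-2, c=M3/2=-72/433, d=(M4−M3)/(6·2)=-1973/5196, b=Δ3−h3·(2M3+M4)/6=5003/1299
seg 4: a=2, c=M4/2=-2117/866, d=(M5−M4)/(6·1)=2117/2598, b=Δ4−h4·(2M4+M5)/6=-1780/1299
t_q=15/2 → seg 3, τ=3/2; S=-2+5003/1299·τ+-72/433·τ²+-1973/5196·τ³=29395/13856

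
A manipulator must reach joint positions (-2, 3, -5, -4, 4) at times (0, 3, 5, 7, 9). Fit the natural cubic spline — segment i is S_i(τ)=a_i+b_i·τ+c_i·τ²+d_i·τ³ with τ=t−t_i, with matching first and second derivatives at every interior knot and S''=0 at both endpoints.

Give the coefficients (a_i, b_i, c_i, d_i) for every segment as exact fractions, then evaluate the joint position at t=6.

  seg 0: a=-2 b=3211/852 c=0 d=-199/852
  seg 1: a=3 b=-1081/426 c=-597/284 d=146/213
  seg 2: a=-5 b=-1159/426 c=571/284 d=-341/1704
  seg 3: a=-4 b=622/213 c=115/142 d=-115/852
S(6) = -3357/568

Δ: Δ0=5/3, Δ1=-4, Δ2=1/2, Δ3=4
row 1: diag=10, rhs=-34; c'=1/5, d'=-17/5
row 2: denom=8−2·1/5=38/5; d'=(27−2·-17/5)/(38/5)=169/38
row 3: denom=8−2·5/19=142/19; d'=(21−2·169/38)/(142/19)=115/71
back: M3=115/71
back: M2=169/38−5/19·115/71=571/142
back: M1=-17/5−1/5·571/142=-597/142
M: M0=0, M1=-597/142, M2=571/142, M3=115/71, M4=0
seg 0: a=-2, c=M0/2=0, d=(M1−M0)/(6·3)=-199/852, b=Δ0−h0·(2M0+M1)/6=3211/852
seg 1: a=3, c=M1/2=-597/284, d=(M2−M1)/(6·2)=146/213, b=Δ1−h1·(2M1+M2)/6=-1081/426
seg 2: a=-5, c=M2/2=571/284, d=(M3−M2)/(6·2)=-341/1704, b=Δ2−h2·(2M2+M3)/6=-1159/426
seg 3: a=-4, c=M3/2=115/142, d=(M4−M3)/(6·2)=-115/852, b=Δ3−h3·(2M3+M4)/6=622/213
t_q=6 → seg 2, τ=1; S=-5+-1159/426·τ+571/284·τ²+-341/1704·τ³=-3357/568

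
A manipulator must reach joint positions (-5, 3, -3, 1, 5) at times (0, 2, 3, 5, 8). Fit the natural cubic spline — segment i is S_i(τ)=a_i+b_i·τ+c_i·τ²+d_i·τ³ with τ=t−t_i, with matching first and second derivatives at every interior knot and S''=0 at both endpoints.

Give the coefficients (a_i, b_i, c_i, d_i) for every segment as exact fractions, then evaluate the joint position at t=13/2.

Δ: Δ0=4, Δ1=-6, Δ2=2, Δ3=4/3
row 1: diag=6, rhs=-60; c'=1/6, d'=-10
row 2: denom=6−1·1/6=35/6; d'=(48−1·-10)/(35/6)=348/35
row 3: denom=10−2·12/35=326/35; d'=(-4−2·348/35)/(326/35)=-418/163
back: M3=-418/163
back: M2=348/35−12/35·-418/163=1764/163
back: M1=-10−1/6·1764/163=-1924/163
M: M0=0, M1=-1924/163, M2=1764/163, M3=-418/163, M4=0
seg 0: a=-5, c=M0/2=0, d=(M1−M0)/(6·2)=-481/489, b=Δ0−h0·(2M0+M1)/6=3880/489
seg 1: a=3, c=M1/2=-962/163, d=(M2−M1)/(6·1)=1844/489, b=Δ1−h1·(2M1+M2)/6=-1892/489
seg 2: a=-3, c=M2/2=882/163, d=(M3−M2)/(6·2)=-1091/978, b=Δ2−h2·(2M2+M3)/6=-2132/489
seg 3: a=1, c=M3/2=-209/163, d=(M4−M3)/(6·3)=209/1467, b=Δ3−h3·(2M3+M4)/6=1906/489
t_q=13/2 → seg 3, τ=3/2; S=1+1906/489·τ+-209/163·τ²+209/1467·τ³=5793/1304

  seg 0: a=-5 b=3880/489 c=0 d=-481/489
  seg 1: a=3 b=-1892/489 c=-962/163 d=1844/489
  seg 2: a=-3 b=-2132/489 c=882/163 d=-1091/978
  seg 3: a=1 b=1906/489 c=-209/163 d=209/1467
S(13/2) = 5793/1304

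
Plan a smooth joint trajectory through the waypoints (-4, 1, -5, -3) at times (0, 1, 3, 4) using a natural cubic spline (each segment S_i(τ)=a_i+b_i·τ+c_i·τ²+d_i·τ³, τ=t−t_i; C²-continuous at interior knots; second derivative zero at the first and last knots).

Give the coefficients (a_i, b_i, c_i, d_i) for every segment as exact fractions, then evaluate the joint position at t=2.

  seg 0: a=-4 b=109/16 c=0 d=-29/16
  seg 1: a=1 b=11/8 c=-87/16 d=13/8
  seg 2: a=-5 b=-7/8 c=69/16 d=-23/16
S(2) = -23/16

Δ: Δ0=5, Δ1=-3, Δ2=2
row 1: diag=6, rhs=-48; c'=1/3, d'=-8
row 2: denom=6−2·1/3=16/3; d'=(30−2·-8)/(16/3)=69/8
back: M2=69/8
back: M1=-8−1/3·69/8=-87/8
M: M0=0, M1=-87/8, M2=69/8, M3=0
seg 0: a=-4, c=M0/2=0, d=(M1−M0)/(6·1)=-29/16, b=Δ0−h0·(2M0+M1)/6=109/16
seg 1: a=1, c=M1/2=-87/16, d=(M2−M1)/(6·2)=13/8, b=Δ1−h1·(2M1+M2)/6=11/8
seg 2: a=-5, c=M2/2=69/16, d=(M3−M2)/(6·1)=-23/16, b=Δ2−h2·(2M2+M3)/6=-7/8
t_q=2 → seg 1, τ=1; S=1+11/8·τ+-87/16·τ²+13/8·τ³=-23/16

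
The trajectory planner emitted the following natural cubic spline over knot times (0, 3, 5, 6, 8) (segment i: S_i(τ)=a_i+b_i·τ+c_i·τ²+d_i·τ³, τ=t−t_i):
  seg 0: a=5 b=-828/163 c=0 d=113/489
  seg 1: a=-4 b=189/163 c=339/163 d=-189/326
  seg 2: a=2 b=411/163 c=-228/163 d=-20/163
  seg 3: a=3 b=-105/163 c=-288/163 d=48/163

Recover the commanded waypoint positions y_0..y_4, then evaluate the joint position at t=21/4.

y_0=5 y_1=-4 y_2=2 y_3=3 y_4=-3
S(21/4) = 6627/2608

y_0 = S_0(0) = a_0 = 5
y_1 = S_1(0) = a_1 = -4
y_2 = S_2(0) = a_2 = 2
y_3 = S_3(0) = a_3 = 3
y_4 = S_3(2) = -3
t_q=21/4 is in segment 2 (τ=1/4); S_2(τ)=6627/2608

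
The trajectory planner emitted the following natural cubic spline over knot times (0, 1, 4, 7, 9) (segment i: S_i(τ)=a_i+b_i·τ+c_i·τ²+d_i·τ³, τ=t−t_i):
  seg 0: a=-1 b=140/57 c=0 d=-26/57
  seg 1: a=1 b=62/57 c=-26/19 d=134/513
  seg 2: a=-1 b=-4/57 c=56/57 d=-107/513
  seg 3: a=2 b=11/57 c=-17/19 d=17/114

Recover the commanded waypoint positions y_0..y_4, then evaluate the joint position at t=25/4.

y_0 = S_0(0) = a_0 = -1
y_1 = S_1(0) = a_1 = 1
y_2 = S_2(0) = a_2 = -1
y_3 = S_3(0) = a_3 = 2
y_4 = S_3(2) = 0
t_q=25/4 is in segment 2 (τ=9/4); S_2(τ)=1751/1216

y_0=-1 y_1=1 y_2=-1 y_3=2 y_4=0
S(25/4) = 1751/1216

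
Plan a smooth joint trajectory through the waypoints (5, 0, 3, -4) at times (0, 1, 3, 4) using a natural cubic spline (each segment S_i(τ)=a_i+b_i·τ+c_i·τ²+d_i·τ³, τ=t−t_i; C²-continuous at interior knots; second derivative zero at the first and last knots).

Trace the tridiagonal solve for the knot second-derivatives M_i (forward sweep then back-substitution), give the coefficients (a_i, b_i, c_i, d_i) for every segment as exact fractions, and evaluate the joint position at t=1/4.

  seg 0: a=5 b=-27/4 c=0 d=7/4
  seg 1: a=0 b=-3/2 c=21/4 d=-15/8
  seg 2: a=3 b=-3 c=-6 d=2
S(1/4) = 855/256

Δ: Δ0=-5, Δ1=3/2, Δ2=-7
row 1: diag=6, rhs=39; c'=1/3, d'=13/2
row 2: denom=6−2·1/3=16/3; d'=(-51−2·13/2)/(16/3)=-12
back: M2=-12
back: M1=13/2−1/3·-12=21/2
M: M0=0, M1=21/2, M2=-12, M3=0
seg 0: a=5, c=M0/2=0, d=(M1−M0)/(6·1)=7/4, b=Δ0−h0·(2M0+M1)/6=-27/4
seg 1: a=0, c=M1/2=21/4, d=(M2−M1)/(6·2)=-15/8, b=Δ1−h1·(2M1+M2)/6=-3/2
seg 2: a=3, c=M2/2=-6, d=(M3−M2)/(6·1)=2, b=Δ2−h2·(2M2+M3)/6=-3
t_q=1/4 → seg 0, τ=1/4; S=5+-27/4·τ+0·τ²+7/4·τ³=855/256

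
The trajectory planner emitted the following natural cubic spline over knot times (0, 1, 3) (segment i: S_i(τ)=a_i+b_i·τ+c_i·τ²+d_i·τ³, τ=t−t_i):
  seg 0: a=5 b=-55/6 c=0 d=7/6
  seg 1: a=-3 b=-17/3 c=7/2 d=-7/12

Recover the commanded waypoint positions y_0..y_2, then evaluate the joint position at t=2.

y_0=5 y_1=-3 y_2=-5
S(2) = -23/4

y_0 = S_0(0) = a_0 = 5
y_1 = S_1(0) = a_1 = -3
y_2 = S_1(2) = -5
t_q=2 is in segment 1 (τ=1); S_1(τ)=-23/4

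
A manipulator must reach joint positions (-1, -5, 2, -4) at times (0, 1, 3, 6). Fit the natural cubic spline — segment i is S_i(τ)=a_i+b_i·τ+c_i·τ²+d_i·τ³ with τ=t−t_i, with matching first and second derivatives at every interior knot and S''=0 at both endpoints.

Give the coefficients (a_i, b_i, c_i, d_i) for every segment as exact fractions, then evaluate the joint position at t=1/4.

Δ: Δ0=-4, Δ1=7/2, Δ2=-2
row 1: diag=6, rhs=45; c'=1/3, d'=15/2
row 2: denom=10−2·1/3=28/3; d'=(-33−2·15/2)/(28/3)=-36/7
back: M2=-36/7
back: M1=15/2−1/3·-36/7=129/14
M: M0=0, M1=129/14, M2=-36/7, M3=0
seg 0: a=-1, c=M0/2=0, d=(M1−M0)/(6·1)=43/28, b=Δ0−h0·(2M0+M1)/6=-155/28
seg 1: a=-5, c=M1/2=129/28, d=(M2−M1)/(6·2)=-67/56, b=Δ1−h1·(2M1+M2)/6=-13/14
seg 2: a=2, c=M2/2=-18/7, d=(M3−M2)/(6·3)=2/7, b=Δ2−h2·(2M2+M3)/6=22/7
t_q=1/4 → seg 0, τ=1/4; S=-1+-155/28·τ+0·τ²+43/28·τ³=-4229/1792

  seg 0: a=-1 b=-155/28 c=0 d=43/28
  seg 1: a=-5 b=-13/14 c=129/28 d=-67/56
  seg 2: a=2 b=22/7 c=-18/7 d=2/7
S(1/4) = -4229/1792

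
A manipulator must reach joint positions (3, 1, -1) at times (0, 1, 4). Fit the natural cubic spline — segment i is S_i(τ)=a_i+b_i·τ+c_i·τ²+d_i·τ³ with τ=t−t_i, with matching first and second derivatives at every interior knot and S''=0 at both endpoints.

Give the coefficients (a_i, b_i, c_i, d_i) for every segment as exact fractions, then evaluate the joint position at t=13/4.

  seg 0: a=3 b=-13/6 c=0 d=1/6
  seg 1: a=1 b=-5/3 c=1/2 d=-1/18
S(13/4) = -109/128

Δ: Δ0=-2, Δ1=-2/3
row 1: diag=8, rhs=8; c'=3/8, d'=1
back: M1=1
M: M0=0, M1=1, M2=0
seg 0: a=3, c=M0/2=0, d=(M1−M0)/(6·1)=1/6, b=Δ0−h0·(2M0+M1)/6=-13/6
seg 1: a=1, c=M1/2=1/2, d=(M2−M1)/(6·3)=-1/18, b=Δ1−h1·(2M1+M2)/6=-5/3
t_q=13/4 → seg 1, τ=9/4; S=1+-5/3·τ+1/2·τ²+-1/18·τ³=-109/128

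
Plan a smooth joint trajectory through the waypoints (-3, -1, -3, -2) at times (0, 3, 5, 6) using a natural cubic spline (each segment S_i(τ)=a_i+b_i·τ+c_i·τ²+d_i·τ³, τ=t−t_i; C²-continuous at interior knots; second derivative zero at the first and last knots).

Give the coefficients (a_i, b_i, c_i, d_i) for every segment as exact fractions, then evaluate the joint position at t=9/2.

Δ: Δ0=2/3, Δ1=-1, Δ2=1
row 1: diag=10, rhs=-10; c'=1/5, d'=-1
row 2: denom=6−2·1/5=28/5; d'=(12−2·-1)/(28/5)=5/2
back: M2=5/2
back: M1=-1−1/5·5/2=-3/2
M: M0=0, M1=-3/2, M2=5/2, M3=0
seg 0: a=-3, c=M0/2=0, d=(M1−M0)/(6·3)=-1/12, b=Δ0−h0·(2M0+M1)/6=17/12
seg 1: a=-1, c=M1/2=-3/4, d=(M2−M1)/(6·2)=1/3, b=Δ1−h1·(2M1+M2)/6=-5/6
seg 2: a=-3, c=M2/2=5/4, d=(M3−M2)/(6·1)=-5/12, b=Δ2−h2·(2M2+M3)/6=1/6
t_q=9/2 → seg 1, τ=3/2; S=-1+-5/6·τ+-3/4·τ²+1/3·τ³=-45/16

  seg 0: a=-3 b=17/12 c=0 d=-1/12
  seg 1: a=-1 b=-5/6 c=-3/4 d=1/3
  seg 2: a=-3 b=1/6 c=5/4 d=-5/12
S(9/2) = -45/16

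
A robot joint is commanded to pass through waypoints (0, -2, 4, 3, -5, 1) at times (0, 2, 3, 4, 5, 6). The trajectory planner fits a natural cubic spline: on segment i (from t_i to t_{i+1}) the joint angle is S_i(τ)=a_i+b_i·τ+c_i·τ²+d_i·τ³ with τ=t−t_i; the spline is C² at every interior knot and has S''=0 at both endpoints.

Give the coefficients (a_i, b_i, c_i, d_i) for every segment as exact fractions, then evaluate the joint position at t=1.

  seg 0: a=0 b=-1231/321 c=0 d=455/642
  seg 1: a=-2 b=1499/321 c=455/107 d=-938/321
  seg 2: a=4 b=1415/321 c=-483/107 d=-287/321
  seg 3: a=3 b=-2344/321 c=-770/107 d=2086/321
  seg 4: a=-5 b=-706/321 c=1316/107 d=-1316/321
S(1) = -669/214

Δ: Δ0=-1, Δ1=6, Δ2=-1, Δ3=-8, Δ4=6
row 1: diag=6, rhs=42; c'=1/6, d'=7
row 2: denom=4−1·1/6=23/6; d'=(-42−1·7)/(23/6)=-294/23
row 3: denom=4−1·6/23=86/23; d'=(-42−1·-294/23)/(86/23)=-336/43
row 4: denom=4−1·23/86=321/86; d'=(84−1·-336/43)/(321/86)=2632/107
back: M4=2632/107
back: M3=-336/43−23/86·2632/107=-1540/107
back: M2=-294/23−6/23·-1540/107=-966/107
back: M1=7−1/6·-966/107=910/107
M: M0=0, M1=910/107, M2=-966/107, M3=-1540/107, M4=2632/107, M5=0
seg 0: a=0, c=M0/2=0, d=(M1−M0)/(6·2)=455/642, b=Δ0−h0·(2M0+M1)/6=-1231/321
seg 1: a=-2, c=M1/2=455/107, d=(M2−M1)/(6·1)=-938/321, b=Δ1−h1·(2M1+M2)/6=1499/321
seg 2: a=4, c=M2/2=-483/107, d=(M3−M2)/(6·1)=-287/321, b=Δ2−h2·(2M2+M3)/6=1415/321
seg 3: a=3, c=M3/2=-770/107, d=(M4−M3)/(6·1)=2086/321, b=Δ3−h3·(2M3+M4)/6=-2344/321
seg 4: a=-5, c=M4/2=1316/107, d=(M5−M4)/(6·1)=-1316/321, b=Δ4−h4·(2M4+M5)/6=-706/321
t_q=1 → seg 0, τ=1; S=0+-1231/321·τ+0·τ²+455/642·τ³=-669/214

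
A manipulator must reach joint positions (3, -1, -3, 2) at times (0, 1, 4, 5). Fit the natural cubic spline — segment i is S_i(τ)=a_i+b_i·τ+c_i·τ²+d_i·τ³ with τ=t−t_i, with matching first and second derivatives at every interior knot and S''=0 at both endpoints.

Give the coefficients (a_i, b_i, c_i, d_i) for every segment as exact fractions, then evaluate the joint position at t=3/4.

  seg 0: a=3 b=-689/165 c=0 d=29/165
  seg 1: a=-1 b=-602/165 c=29/55 d=7/45
  seg 2: a=-3 b=613/165 c=106/55 d=-106/165
S(3/4) = -203/3520

Δ: Δ0=-4, Δ1=-2/3, Δ2=5
row 1: diag=8, rhs=20; c'=3/8, d'=5/2
row 2: denom=8−3·3/8=55/8; d'=(34−3·5/2)/(55/8)=212/55
back: M2=212/55
back: M1=5/2−3/8·212/55=58/55
M: M0=0, M1=58/55, M2=212/55, M3=0
seg 0: a=3, c=M0/2=0, d=(M1−M0)/(6·1)=29/165, b=Δ0−h0·(2M0+M1)/6=-689/165
seg 1: a=-1, c=M1/2=29/55, d=(M2−M1)/(6·3)=7/45, b=Δ1−h1·(2M1+M2)/6=-602/165
seg 2: a=-3, c=M2/2=106/55, d=(M3−M2)/(6·1)=-106/165, b=Δ2−h2·(2M2+M3)/6=613/165
t_q=3/4 → seg 0, τ=3/4; S=3+-689/165·τ+0·τ²+29/165·τ³=-203/3520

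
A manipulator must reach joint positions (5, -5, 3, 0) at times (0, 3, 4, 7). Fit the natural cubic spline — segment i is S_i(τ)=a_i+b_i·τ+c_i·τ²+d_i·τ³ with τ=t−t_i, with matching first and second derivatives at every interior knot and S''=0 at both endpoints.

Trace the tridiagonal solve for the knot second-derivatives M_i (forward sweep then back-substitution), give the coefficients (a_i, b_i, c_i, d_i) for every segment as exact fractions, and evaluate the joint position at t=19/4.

  seg 0: a=5 b=-509/63 c=0 d=299/567
  seg 1: a=-5 b=388/63 c=299/63 d=-61/21
  seg 2: a=3 b=437/63 c=-250/63 d=250/567
S(19/4) = 197/32

Δ: Δ0=-10/3, Δ1=8, Δ2=-1
row 1: diag=8, rhs=68; c'=1/8, d'=17/2
row 2: denom=8−1·1/8=63/8; d'=(-54−1·17/2)/(63/8)=-500/63
back: M2=-500/63
back: M1=17/2−1/8·-500/63=598/63
M: M0=0, M1=598/63, M2=-500/63, M3=0
seg 0: a=5, c=M0/2=0, d=(M1−M0)/(6·3)=299/567, b=Δ0−h0·(2M0+M1)/6=-509/63
seg 1: a=-5, c=M1/2=299/63, d=(M2−M1)/(6·1)=-61/21, b=Δ1−h1·(2M1+M2)/6=388/63
seg 2: a=3, c=M2/2=-250/63, d=(M3−M2)/(6·3)=250/567, b=Δ2−h2·(2M2+M3)/6=437/63
t_q=19/4 → seg 2, τ=3/4; S=3+437/63·τ+-250/63·τ²+250/567·τ³=197/32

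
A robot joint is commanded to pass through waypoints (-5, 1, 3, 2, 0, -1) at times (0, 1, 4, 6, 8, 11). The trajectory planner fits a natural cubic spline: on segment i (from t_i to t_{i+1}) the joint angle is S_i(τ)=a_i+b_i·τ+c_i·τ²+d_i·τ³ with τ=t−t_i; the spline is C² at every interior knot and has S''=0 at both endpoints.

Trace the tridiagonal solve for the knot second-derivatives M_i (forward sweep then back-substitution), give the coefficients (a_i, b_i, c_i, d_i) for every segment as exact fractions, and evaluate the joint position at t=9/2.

Δ: Δ0=6, Δ1=2/3, Δ2=-1/2, Δ3=-1, Δ4=-1/3
row 1: diag=8, rhs=-32; c'=3/8, d'=-4
row 2: denom=10−3·3/8=71/8; d'=(-7−3·-4)/(71/8)=40/71
row 3: denom=8−2·16/71=536/71; d'=(-3−2·40/71)/(536/71)=-293/536
row 4: denom=10−2·71/268=1269/134; d'=(4−2·-293/536)/(1269/134)=455/846
back: M4=455/846
back: M3=-293/536−71/268·455/846=-583/846
back: M2=40/71−16/71·-583/846=304/423
back: M1=-4−3/8·304/423=-602/141
M: M0=0, M1=-602/141, M2=304/423, M3=-583/846, M4=455/846, M5=0
seg 0: a=-5, c=M0/2=0, d=(M1−M0)/(6·1)=-301/423, b=Δ0−h0·(2M0+M1)/6=2839/423
seg 1: a=1, c=M1/2=-301/141, d=(M2−M1)/(6·3)=1055/3807, b=Δ1−h1·(2M1+M2)/6=1936/423
seg 2: a=3, c=M2/2=152/423, d=(M3−M2)/(6·2)=-397/3384, b=Δ2−h2·(2M2+M3)/6=-317/423
seg 3: a=2, c=M3/2=-583/1692, d=(M4−M3)/(6·2)=173/1692, b=Δ3−h3·(2M3+M4)/6=-203/282
seg 4: a=0, c=M4/2=455/1692, d=(M5−M4)/(6·3)=-455/15228, b=Δ4−h4·(2M4+M5)/6=-737/846
t_q=9/2 → seg 2, τ=1/2; S=3+-317/423·τ+152/423·τ²+-397/3384·τ³=8123/3008

  seg 0: a=-5 b=2839/423 c=0 d=-301/423
  seg 1: a=1 b=1936/423 c=-301/141 d=1055/3807
  seg 2: a=3 b=-317/423 c=152/423 d=-397/3384
  seg 3: a=2 b=-203/282 c=-583/1692 d=173/1692
  seg 4: a=0 b=-737/846 c=455/1692 d=-455/15228
S(9/2) = 8123/3008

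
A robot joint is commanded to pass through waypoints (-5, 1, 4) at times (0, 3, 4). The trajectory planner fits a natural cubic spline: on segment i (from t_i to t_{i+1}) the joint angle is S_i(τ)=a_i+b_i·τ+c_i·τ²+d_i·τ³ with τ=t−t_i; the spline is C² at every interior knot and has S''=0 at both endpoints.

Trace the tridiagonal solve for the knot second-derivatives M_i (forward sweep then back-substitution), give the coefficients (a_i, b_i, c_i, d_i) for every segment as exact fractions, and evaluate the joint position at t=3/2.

  seg 0: a=-5 b=13/8 c=0 d=1/24
  seg 1: a=1 b=11/4 c=3/8 d=-1/8
S(3/2) = -155/64

Δ: Δ0=2, Δ1=3
row 1: diag=8, rhs=6; c'=1/8, d'=3/4
back: M1=3/4
M: M0=0, M1=3/4, M2=0
seg 0: a=-5, c=M0/2=0, d=(M1−M0)/(6·3)=1/24, b=Δ0−h0·(2M0+M1)/6=13/8
seg 1: a=1, c=M1/2=3/8, d=(M2−M1)/(6·1)=-1/8, b=Δ1−h1·(2M1+M2)/6=11/4
t_q=3/2 → seg 0, τ=3/2; S=-5+13/8·τ+0·τ²+1/24·τ³=-155/64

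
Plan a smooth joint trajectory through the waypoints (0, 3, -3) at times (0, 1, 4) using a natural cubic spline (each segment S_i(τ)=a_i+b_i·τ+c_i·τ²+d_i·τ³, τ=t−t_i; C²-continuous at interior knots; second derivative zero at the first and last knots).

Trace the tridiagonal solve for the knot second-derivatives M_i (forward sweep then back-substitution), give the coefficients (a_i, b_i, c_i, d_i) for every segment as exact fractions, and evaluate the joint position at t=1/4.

Δ: Δ0=3, Δ1=-2
row 1: diag=8, rhs=-30; c'=3/8, d'=-15/4
back: M1=-15/4
M: M0=0, M1=-15/4, M2=0
seg 0: a=0, c=M0/2=0, d=(M1−M0)/(6·1)=-5/8, b=Δ0−h0·(2M0+M1)/6=29/8
seg 1: a=3, c=M1/2=-15/8, d=(M2−M1)/(6·3)=5/24, b=Δ1−h1·(2M1+M2)/6=7/4
t_q=1/4 → seg 0, τ=1/4; S=0+29/8·τ+0·τ²+-5/8·τ³=459/512

  seg 0: a=0 b=29/8 c=0 d=-5/8
  seg 1: a=3 b=7/4 c=-15/8 d=5/24
S(1/4) = 459/512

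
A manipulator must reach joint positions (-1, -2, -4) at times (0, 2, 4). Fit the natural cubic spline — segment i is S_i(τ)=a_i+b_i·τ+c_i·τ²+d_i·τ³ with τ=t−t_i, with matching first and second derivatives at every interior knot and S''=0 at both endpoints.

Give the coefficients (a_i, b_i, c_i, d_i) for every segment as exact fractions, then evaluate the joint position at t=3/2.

Δ: Δ0=-1/2, Δ1=-1
row 1: diag=8, rhs=-3; c'=1/4, d'=-3/8
back: M1=-3/8
M: M0=0, M1=-3/8, M2=0
seg 0: a=-1, c=M0/2=0, d=(M1−M0)/(6·2)=-1/32, b=Δ0−h0·(2M0+M1)/6=-3/8
seg 1: a=-2, c=M1/2=-3/16, d=(M2−M1)/(6·2)=1/32, b=Δ1−h1·(2M1+M2)/6=-3/4
t_q=3/2 → seg 0, τ=3/2; S=-1+-3/8·τ+0·τ²+-1/32·τ³=-427/256

  seg 0: a=-1 b=-3/8 c=0 d=-1/32
  seg 1: a=-2 b=-3/4 c=-3/16 d=1/32
S(3/2) = -427/256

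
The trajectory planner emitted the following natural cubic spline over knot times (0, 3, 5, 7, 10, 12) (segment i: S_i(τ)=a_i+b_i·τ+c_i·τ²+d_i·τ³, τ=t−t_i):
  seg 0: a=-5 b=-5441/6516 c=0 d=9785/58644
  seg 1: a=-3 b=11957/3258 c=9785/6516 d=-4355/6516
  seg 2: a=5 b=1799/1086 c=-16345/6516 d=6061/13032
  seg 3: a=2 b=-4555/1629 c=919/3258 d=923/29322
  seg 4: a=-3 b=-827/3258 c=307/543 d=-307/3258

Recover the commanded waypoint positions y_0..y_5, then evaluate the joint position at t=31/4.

y_0=-5 y_1=-3 y_2=5 y_3=2 y_4=-3 y_5=-2
S(31/4) = 1733/23168

y_0 = S_0(0) = a_0 = -5
y_1 = S_1(0) = a_1 = -3
y_2 = S_2(0) = a_2 = 5
y_3 = S_3(0) = a_3 = 2
y_4 = S_4(0) = a_4 = -3
y_5 = S_4(2) = -2
t_q=31/4 is in segment 3 (τ=3/4); S_3(τ)=1733/23168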